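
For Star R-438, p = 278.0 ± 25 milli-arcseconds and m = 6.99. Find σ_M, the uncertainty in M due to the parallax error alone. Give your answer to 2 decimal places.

M = m − 5 log₁₀ d + 5 = m + 5 log₁₀ p + 5, so ∂M/∂p = 5/(p ln 10).
σ_M = (5/ln 10) · (σ_p/p) = 2.1715 × 25/278.0 = 2.1715 × 0.089928 = 0.19528.

σ_M = 0.20 mag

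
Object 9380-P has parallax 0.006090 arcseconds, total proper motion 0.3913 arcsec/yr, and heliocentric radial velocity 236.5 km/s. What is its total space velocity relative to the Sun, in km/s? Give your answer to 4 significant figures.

385.6 km/s

d = 1/p = 1/0.006090″ = 164.2 pc.
v_t = 4.740 μ d = 4.740 × 0.3913 × 164.2 = 304.55 km/s.
v = √(v_r² + v_t²) = √(236.5² + 304.55²) = √148683 = 385.59 km/s.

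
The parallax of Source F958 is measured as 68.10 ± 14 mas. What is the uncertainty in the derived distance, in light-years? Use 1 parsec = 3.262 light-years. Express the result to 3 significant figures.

d = 1/p, so σ_d = σ_p / p².
σ_d = 0.0140 / (0.06810)² = 0.0140 / 0.0046376 = 3.0188 pc = 3.0188 × 3.262 ly = 9.8473 ly.

9.85 ly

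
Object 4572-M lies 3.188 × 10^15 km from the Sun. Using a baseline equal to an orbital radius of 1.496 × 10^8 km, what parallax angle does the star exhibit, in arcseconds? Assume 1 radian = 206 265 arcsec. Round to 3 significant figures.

0.00968 arcsec

θ ≈ B/d = (1.496 × 10^8) / (3.188 × 10^15) = 4.6926 × 10^-8 rad.
In arcseconds: 4.6926 × 10^-8 × 206265 = 0.0096792″.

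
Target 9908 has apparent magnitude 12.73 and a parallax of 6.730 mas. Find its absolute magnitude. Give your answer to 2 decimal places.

M = 6.87

d = 1/p = 1/0.006730″ = 148.59 pc.
m − M = 5 log₁₀(148.59) − 5 = 10.8599 − 5 = 5.8599.
M = m − (m − M) = 12.73 − 5.8599 = 6.87.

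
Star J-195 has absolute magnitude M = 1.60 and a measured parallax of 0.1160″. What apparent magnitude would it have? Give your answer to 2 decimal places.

m = 1.28

d = 1/p = 1/0.1160″ = 8.6207 pc.
m − M = 5 log₁₀ d − 5 = 5 log₁₀(8.6207) − 5 = 4.6777 − 5 = -0.3223.
m = M + (m − M) = 1.60 + (-0.3223) = 1.28.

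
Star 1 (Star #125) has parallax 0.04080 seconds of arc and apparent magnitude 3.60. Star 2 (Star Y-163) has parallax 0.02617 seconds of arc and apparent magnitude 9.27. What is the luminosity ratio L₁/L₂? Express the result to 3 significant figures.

d₁ = 1/p₁ = 1/0.04080″ = 24.51 pc; d₂ = 1/p₂ = 1/0.02617″ = 38.212 pc.
M₁ = m₁ − 5 log₁₀ d₁ + 5 = 3.60 − 6.9467 + 5 = 1.6533.
M₂ = 9.27 − 7.9110 + 5 = 6.3590.
L₁/L₂ = 10^(0.4(M₂ − M₁)) = 10^(0.4 × 4.7057) = 10^1.88228 = 76.257.

L₁/L₂ = 76.3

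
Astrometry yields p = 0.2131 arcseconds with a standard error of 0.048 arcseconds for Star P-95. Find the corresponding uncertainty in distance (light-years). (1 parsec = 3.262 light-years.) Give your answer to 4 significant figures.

3.448 ly

d = 1/p, so σ_d = σ_p / p².
σ_d = 0.0480 / (0.2131)² = 0.0480 / 0.045412 = 1.057 pc = 1.057 × 3.262 ly = 3.4479 ly.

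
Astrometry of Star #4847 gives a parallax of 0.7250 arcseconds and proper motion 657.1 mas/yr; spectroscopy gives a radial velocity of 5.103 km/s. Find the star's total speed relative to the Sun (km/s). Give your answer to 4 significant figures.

d = 1/p = 1/0.7250″ = 1.3793 pc.
μ = 657.1 mas/yr = 0.6571 ″/yr.
v_t = 4.740 μ d = 4.740 × 0.6571 × 1.3793 = 4.296 km/s.
v = √(v_r² + v_t²) = √(5.103² + 4.296²) = √44.4962 = 6.6705 km/s.

6.671 km/s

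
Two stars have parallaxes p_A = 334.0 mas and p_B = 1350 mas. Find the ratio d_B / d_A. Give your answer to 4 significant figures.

0.2474

Since d = 1/p, d_B/d_A = p_A/p_B.
= 334.0 / 1350 = 0.24741.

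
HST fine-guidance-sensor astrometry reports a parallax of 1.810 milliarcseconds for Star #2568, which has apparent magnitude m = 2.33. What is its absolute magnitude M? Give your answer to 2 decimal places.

M = -6.38

d = 1/p = 1/0.001810″ = 552.49 pc.
m − M = 5 log₁₀(552.49) − 5 = 13.7116 − 5 = 8.7116.
M = m − (m − M) = 2.33 − 8.7116 = -6.38.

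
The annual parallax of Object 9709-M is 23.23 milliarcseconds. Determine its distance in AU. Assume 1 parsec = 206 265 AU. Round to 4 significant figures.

p = 23.23 milliarcseconds = 0.02323 arcsec.
d = 1/p = 1/0.02323 = 43.048 pc.
In AU: 43.048 × 206265 = 8.8793 × 10^6 AU.

8.879 × 10^6 AU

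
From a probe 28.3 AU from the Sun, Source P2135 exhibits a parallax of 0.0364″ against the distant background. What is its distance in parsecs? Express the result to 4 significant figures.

With baseline B (in AU) and parallax p (in arcsec), d = B/p parsecs.
d = 28.3 / 0.0364 = 777.47 pc.

777.5 pc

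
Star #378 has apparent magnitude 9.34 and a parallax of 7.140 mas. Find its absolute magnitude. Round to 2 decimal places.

M = 3.61

d = 1/p = 1/0.007140″ = 140.06 pc.
m − M = 5 log₁₀(140.06) − 5 = 10.7316 − 5 = 5.7316.
M = m − (m − M) = 9.34 − 5.7316 = 3.61.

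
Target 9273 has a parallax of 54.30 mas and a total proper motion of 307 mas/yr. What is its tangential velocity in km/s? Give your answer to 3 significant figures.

d = 1/p = 1/0.05430″ = 18.416 pc.
μ = 307 mas/yr = 0.307 ″/yr.
v_t = 4.74 × μ × d = 4.74 × 0.307 × 18.416 = 26.799 km/s.

26.8 km/s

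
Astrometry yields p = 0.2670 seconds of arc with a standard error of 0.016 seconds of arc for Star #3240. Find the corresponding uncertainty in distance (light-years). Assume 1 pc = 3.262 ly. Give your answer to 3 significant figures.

0.732 ly

d = 1/p, so σ_d = σ_p / p².
σ_d = 0.0160 / (0.2670)² = 0.0160 / 0.071289 = 0.22444 pc = 0.22444 × 3.262 ly = 0.73212 ly.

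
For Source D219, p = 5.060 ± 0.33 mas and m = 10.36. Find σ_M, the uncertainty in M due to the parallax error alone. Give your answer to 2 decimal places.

M = m − 5 log₁₀ d + 5 = m + 5 log₁₀ p + 5, so ∂M/∂p = 5/(p ln 10).
σ_M = (5/ln 10) · (σ_p/p) = 2.1715 × 0.33/5.060 = 2.1715 × 0.065217 = 0.14162.

σ_M = 0.14 mag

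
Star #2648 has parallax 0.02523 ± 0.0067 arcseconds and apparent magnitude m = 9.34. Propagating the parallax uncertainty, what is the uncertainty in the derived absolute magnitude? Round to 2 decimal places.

M = m − 5 log₁₀ d + 5 = m + 5 log₁₀ p + 5, so ∂M/∂p = 5/(p ln 10).
σ_M = (5/ln 10) · (σ_p/p) = 2.1715 × 0.0067/0.02523 = 2.1715 × 0.26556 = 0.57666.

σ_M = 0.58 mag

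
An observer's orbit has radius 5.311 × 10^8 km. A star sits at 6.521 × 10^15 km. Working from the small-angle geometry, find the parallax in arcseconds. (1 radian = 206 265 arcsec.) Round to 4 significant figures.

θ ≈ B/d = (5.311 × 10^8) / (6.521 × 10^15) = 8.1445 × 10^-8 rad.
In arcseconds: 8.1445 × 10^-8 × 206265 = 0.016799″.

0.01680 arcsec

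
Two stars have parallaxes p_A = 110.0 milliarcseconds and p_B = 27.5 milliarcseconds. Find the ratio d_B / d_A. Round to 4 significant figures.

Since d = 1/p, d_B/d_A = p_A/p_B.
= 110.0 / 27.5 = 4.

4.000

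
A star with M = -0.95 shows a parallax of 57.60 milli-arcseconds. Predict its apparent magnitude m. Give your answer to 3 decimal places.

m = 0.248

d = 1/p = 1/0.05760″ = 17.361 pc.
m − M = 5 log₁₀ d − 5 = 5 log₁₀(17.361) − 5 = 6.1979 − 5 = 1.1979.
m = M + (m − M) = -0.95 + 1.1979 = 0.248.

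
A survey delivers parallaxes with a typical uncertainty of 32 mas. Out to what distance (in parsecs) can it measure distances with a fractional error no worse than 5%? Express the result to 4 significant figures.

1.563 pc

σ_d/d = σ_p/p, so the condition is σ_p/p ≤ 0.05, i.e. p ≥ σ_p/0.05.
p_min = 32/0.05 = 640 mas = 0.64 arcsec.
d_max = 1/p_min = 1/0.64 = 1.5625 pc.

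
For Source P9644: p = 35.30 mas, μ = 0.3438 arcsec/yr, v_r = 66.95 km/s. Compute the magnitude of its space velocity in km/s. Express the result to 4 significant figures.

d = 1/p = 1/0.03530″ = 28.329 pc.
v_t = 4.740 μ d = 4.740 × 0.3438 × 28.329 = 46.165 km/s.
v = √(v_r² + v_t²) = √(66.95² + 46.165²) = √6613.51 = 81.323 km/s.

81.32 km/s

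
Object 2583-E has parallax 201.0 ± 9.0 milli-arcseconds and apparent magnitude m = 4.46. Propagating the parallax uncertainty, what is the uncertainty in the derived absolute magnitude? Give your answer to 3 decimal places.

M = m − 5 log₁₀ d + 5 = m + 5 log₁₀ p + 5, so ∂M/∂p = 5/(p ln 10).
σ_M = (5/ln 10) · (σ_p/p) = 2.1715 × 9.0/201.0 = 2.1715 × 0.044776 = 0.097231.

σ_M = 0.097 mag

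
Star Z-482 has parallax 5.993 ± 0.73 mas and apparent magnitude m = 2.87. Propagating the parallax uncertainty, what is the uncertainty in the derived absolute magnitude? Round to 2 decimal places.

M = m − 5 log₁₀ d + 5 = m + 5 log₁₀ p + 5, so ∂M/∂p = 5/(p ln 10).
σ_M = (5/ln 10) · (σ_p/p) = 2.1715 × 0.73/5.993 = 2.1715 × 0.12181 = 0.26451.

σ_M = 0.26 mag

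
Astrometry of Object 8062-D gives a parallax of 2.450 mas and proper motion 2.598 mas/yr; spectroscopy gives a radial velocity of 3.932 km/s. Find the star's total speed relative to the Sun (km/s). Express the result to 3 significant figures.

6.38 km/s

d = 1/p = 1/0.002450″ = 408.16 pc.
μ = 2.598 mas/yr = 0.002598 ″/yr.
v_t = 4.740 μ d = 4.740 × 0.002598 × 408.16 = 5.0263 km/s.
v = √(v_r² + v_t²) = √(3.932² + 5.0263²) = √40.7243 = 6.3816 km/s.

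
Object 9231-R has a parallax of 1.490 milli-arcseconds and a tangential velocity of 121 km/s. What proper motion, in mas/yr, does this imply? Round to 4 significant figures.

d = 1/p = 1/0.001490″ = 671.14 pc.
μ = v_t / (4.74 d) = 121 / (4.74 × 671.14) = 121 / 3181.2 = 0.038036 ″/yr = 38.036 mas/yr.

38.04 mas/yr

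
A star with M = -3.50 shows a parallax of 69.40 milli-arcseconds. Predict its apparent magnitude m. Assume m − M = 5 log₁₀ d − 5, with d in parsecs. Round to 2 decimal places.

m = -2.71

d = 1/p = 1/0.06940″ = 14.409 pc.
m − M = 5 log₁₀ d − 5 = 5 log₁₀(14.409) − 5 = 5.7932 − 5 = 0.7932.
m = M + (m − M) = -3.50 + 0.7932 = -2.71.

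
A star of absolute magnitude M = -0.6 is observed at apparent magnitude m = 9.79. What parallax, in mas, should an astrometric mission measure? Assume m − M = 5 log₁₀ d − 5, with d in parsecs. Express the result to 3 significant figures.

m − M = 9.79 − (-0.6) = 10.39.
d = 10^((m−M)/5 + 1) = 10^3.078 = 1196.7 pc.
p = 1/d = 1/1196.7 = 0.00083563 arcsec = 0.83563 mas.

0.836 mas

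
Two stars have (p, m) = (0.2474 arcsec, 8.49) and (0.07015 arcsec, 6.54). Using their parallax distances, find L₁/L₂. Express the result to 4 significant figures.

L₁/L₂ = 0.01334

d₁ = 1/p₁ = 1/0.2474″ = 4.042 pc; d₂ = 1/p₂ = 1/0.07015″ = 14.255 pc.
M₁ = m₁ − 5 log₁₀ d₁ + 5 = 8.49 − 3.0330 + 5 = 10.4570.
M₂ = 6.54 − 5.7698 + 5 = 5.7702.
L₁/L₂ = 10^(0.4(M₂ − M₁)) = 10^(0.4 × (-4.6868)) = 10^(-1.87472) = 0.013344.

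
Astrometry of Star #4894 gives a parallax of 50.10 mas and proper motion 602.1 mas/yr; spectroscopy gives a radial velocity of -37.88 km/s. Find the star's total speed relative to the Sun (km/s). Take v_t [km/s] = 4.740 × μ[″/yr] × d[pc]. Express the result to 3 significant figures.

d = 1/p = 1/0.05010″ = 19.96 pc.
μ = 602.1 mas/yr = 0.6021 ″/yr.
v_t = 4.740 μ d = 4.740 × 0.6021 × 19.96 = 56.965 km/s.
v = √(v_r² + v_t²) = √((-37.88)² + 56.965²) = √4679.91 = 68.41 km/s.

68.4 km/s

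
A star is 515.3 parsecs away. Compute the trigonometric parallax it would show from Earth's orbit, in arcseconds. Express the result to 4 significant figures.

p = 1/d = 1/515.3 = 0.0019406 arcsec.

0.001941 arcsec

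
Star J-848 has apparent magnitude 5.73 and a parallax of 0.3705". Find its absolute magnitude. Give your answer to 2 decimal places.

M = 8.57

d = 1/p = 1/0.3705″ = 2.6991 pc.
m − M = 5 log₁₀(2.6991) − 5 = 2.1561 − 5 = -2.8439.
M = m − (m − M) = 5.73 − (-2.8439) = 8.57.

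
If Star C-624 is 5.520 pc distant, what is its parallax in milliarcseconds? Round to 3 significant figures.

p = 1/d = 1/5.52 = 0.18116 arcsec.
= 0.18116 × 1000 = 181.16 mas.

181 mas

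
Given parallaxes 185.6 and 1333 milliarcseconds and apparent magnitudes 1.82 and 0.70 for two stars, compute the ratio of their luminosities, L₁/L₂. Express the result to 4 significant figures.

d₁ = 1/p₁ = 1/0.1856″ = 5.3879 pc; d₂ = 1/p₂ = 1/1.333″ = 0.75019 pc.
M₁ = m₁ − 5 log₁₀ d₁ + 5 = 1.82 − 3.6571 + 5 = 3.1629.
M₂ = 0.70 − (-0.6241) + 5 = 6.3241.
L₁/L₂ = 10^(0.4(M₂ − M₁)) = 10^(0.4 × 3.1612) = 10^1.26448 = 18.386.

L₁/L₂ = 18.39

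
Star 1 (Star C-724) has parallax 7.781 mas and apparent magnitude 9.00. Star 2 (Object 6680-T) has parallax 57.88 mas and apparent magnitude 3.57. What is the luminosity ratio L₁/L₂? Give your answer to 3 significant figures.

L₁/L₂ = 0.372

d₁ = 1/p₁ = 1/0.007781″ = 128.52 pc; d₂ = 1/p₂ = 1/0.05788″ = 17.277 pc.
M₁ = m₁ − 5 log₁₀ d₁ + 5 = 9.00 − 10.5449 + 5 = 3.4551.
M₂ = 3.57 − 6.1873 + 5 = 2.3827.
L₁/L₂ = 10^(0.4(M₂ − M₁)) = 10^(0.4 × (-1.0724)) = 10^(-0.42896) = 0.37243.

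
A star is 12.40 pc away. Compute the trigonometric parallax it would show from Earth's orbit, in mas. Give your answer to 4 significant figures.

80.65 mas

p = 1/d = 1/12.4 = 0.080645 arcsec.
= 0.080645 × 1000 = 80.645 mas.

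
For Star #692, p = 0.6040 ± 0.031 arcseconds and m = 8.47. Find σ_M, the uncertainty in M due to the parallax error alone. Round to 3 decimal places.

M = m − 5 log₁₀ d + 5 = m + 5 log₁₀ p + 5, so ∂M/∂p = 5/(p ln 10).
σ_M = (5/ln 10) · (σ_p/p) = 2.1715 × 0.031/0.6040 = 2.1715 × 0.051325 = 0.11145.

σ_M = 0.111 mag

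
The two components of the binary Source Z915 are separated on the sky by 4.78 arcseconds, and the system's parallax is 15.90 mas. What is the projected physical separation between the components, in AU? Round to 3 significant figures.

d = 1/p = 1/0.01590″ = 62.893 pc.
At distance d (pc), an angle of θ arcsec spans θ·d AU: s = 4.78 × 62.893 = 300.63 AU.

301 AU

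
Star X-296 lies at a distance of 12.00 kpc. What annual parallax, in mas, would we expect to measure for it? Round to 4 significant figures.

0.08333 mas

d = 12.00 kpc = 12000 pc.
p = 1/d = 1/12000 = 0.000083333 arcsec.
= 0.000083333 × 1000 = 0.083333 mas.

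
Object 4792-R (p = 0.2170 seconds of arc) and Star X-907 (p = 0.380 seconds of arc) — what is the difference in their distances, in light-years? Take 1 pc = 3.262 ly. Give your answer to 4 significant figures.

d_A = 1/0.2170″ = 4.6083 pc; d_B = 1/0.3800″ = 2.6316 pc.
|d_B − d_A| = |2.6316 − 4.6083| = 1.9767 pc = 1.9767 × 3.262 ly = 6.448 ly.

6.448 ly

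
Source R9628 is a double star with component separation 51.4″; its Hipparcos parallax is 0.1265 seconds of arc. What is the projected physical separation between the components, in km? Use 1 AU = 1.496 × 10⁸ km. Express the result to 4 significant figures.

6.079 × 10^10 km

d = 1/p = 1/0.1265″ = 7.9051 pc.
At distance d (pc), an angle of θ arcsec spans θ·d AU: s = 51.4 × 7.9051 = 406.32 AU.
= 406.32 × 1.496 × 10⁸ km = 6.0785 × 10^10 km.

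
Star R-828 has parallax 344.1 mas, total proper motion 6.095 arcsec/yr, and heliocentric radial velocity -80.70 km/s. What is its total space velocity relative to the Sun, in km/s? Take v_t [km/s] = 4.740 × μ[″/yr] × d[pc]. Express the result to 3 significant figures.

116 km/s

d = 1/p = 1/0.3441″ = 2.9061 pc.
v_t = 4.740 μ d = 4.740 × 6.095 × 2.9061 = 83.958 km/s.
v = √(v_r² + v_t²) = √((-80.70)² + 83.958²) = √13561.4 = 116.45 km/s.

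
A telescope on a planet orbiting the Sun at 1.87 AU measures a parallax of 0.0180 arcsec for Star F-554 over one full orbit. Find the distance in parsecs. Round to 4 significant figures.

With baseline B (in AU) and parallax p (in arcsec), d = B/p parsecs.
d = 1.87 / 0.0180 = 103.89 pc.

103.9 pc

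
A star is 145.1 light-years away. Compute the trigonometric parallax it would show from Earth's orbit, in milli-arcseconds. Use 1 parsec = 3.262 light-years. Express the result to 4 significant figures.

22.48 mas

d = 145.1 ly ÷ 3.262 = 44.482 pc.
p = 1/d = 1/44.482 = 0.022481 arcsec.
= 0.022481 × 1000 = 22.481 mas.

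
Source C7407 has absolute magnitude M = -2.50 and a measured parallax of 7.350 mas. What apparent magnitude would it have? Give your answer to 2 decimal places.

d = 1/p = 1/0.007350″ = 136.05 pc.
m − M = 5 log₁₀ d − 5 = 5 log₁₀(136.05) − 5 = 10.6685 − 5 = 5.6685.
m = M + (m − M) = -2.50 + 5.6685 = 3.17.

m = 3.17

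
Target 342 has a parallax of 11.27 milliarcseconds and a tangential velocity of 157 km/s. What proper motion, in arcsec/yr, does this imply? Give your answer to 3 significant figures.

d = 1/p = 1/0.01127″ = 88.731 pc.
μ = v_t / (4.74 d) = 157 / (4.74 × 88.731) = 157 / 420.58 = 0.37329 ″/yr.

0.373 arcsec/yr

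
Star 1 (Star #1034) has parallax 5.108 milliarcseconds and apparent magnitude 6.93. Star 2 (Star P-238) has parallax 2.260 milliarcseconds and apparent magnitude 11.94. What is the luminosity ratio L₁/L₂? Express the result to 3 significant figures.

d₁ = 1/p₁ = 1/0.005108″ = 195.77 pc; d₂ = 1/p₂ = 1/0.002260″ = 442.48 pc.
M₁ = m₁ − 5 log₁₀ d₁ + 5 = 6.93 − 11.4587 + 5 = 0.4713.
M₂ = 11.94 − 13.2295 + 5 = 3.7105.
L₁/L₂ = 10^(0.4(M₂ − M₁)) = 10^(0.4 × 3.2392) = 10^1.29568 = 19.755.

L₁/L₂ = 19.8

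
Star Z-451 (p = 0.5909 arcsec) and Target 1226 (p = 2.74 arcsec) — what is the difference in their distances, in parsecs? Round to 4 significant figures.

1.327 pc

d_A = 1/0.5909″ = 1.6923 pc; d_B = 1/2.740″ = 0.36496 pc.
|d_B − d_A| = |0.36496 − 1.6923| = 1.3273 pc.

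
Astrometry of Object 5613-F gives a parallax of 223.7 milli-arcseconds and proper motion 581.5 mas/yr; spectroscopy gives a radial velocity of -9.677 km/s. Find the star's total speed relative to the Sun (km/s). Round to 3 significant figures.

d = 1/p = 1/0.2237″ = 4.4703 pc.
μ = 581.5 mas/yr = 0.5815 ″/yr.
v_t = 4.740 μ d = 4.740 × 0.5815 × 4.4703 = 12.322 km/s.
v = √(v_r² + v_t²) = √((-9.677)² + 12.322²) = √245.476 = 15.668 km/s.

15.7 km/s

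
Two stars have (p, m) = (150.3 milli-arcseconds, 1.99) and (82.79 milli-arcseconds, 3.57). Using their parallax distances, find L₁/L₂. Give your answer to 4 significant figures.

L₁/L₂ = 1.300

d₁ = 1/p₁ = 1/0.1503″ = 6.6534 pc; d₂ = 1/p₂ = 1/0.08279″ = 12.079 pc.
M₁ = m₁ − 5 log₁₀ d₁ + 5 = 1.99 − 4.1152 + 5 = 2.8748.
M₂ = 3.57 − 5.4102 + 5 = 3.1598.
L₁/L₂ = 10^(0.4(M₂ − M₁)) = 10^(0.4 × 0.2850) = 10^0.11400 = 1.3002.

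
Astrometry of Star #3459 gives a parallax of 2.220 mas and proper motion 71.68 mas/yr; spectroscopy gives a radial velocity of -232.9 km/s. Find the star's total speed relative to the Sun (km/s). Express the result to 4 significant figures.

d = 1/p = 1/0.002220″ = 450.45 pc.
μ = 71.68 mas/yr = 0.07168 ″/yr.
v_t = 4.740 μ d = 4.740 × 0.07168 × 450.45 = 153.05 km/s.
v = √(v_r² + v_t²) = √((-232.9)² + 153.05²) = √77666.7 = 278.69 km/s.

278.7 km/s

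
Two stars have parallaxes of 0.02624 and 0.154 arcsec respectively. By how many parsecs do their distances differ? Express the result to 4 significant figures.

31.62 pc

d_A = 1/0.02624″ = 38.11 pc; d_B = 1/0.1540″ = 6.4935 pc.
|d_B − d_A| = |6.4935 − 38.11| = 31.617 pc.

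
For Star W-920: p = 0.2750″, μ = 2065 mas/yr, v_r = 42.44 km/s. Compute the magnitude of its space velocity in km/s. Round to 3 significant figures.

55.4 km/s

d = 1/p = 1/0.2750″ = 3.6364 pc.
μ = 2065 mas/yr = 2.065 ″/yr.
v_t = 4.740 μ d = 4.740 × 2.065 × 3.6364 = 35.593 km/s.
v = √(v_r² + v_t²) = √(42.44² + 35.593²) = √3068.02 = 55.39 km/s.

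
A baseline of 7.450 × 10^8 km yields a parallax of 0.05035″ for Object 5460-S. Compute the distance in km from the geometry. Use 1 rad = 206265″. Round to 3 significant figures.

3.05 × 10^15 km

θ = 0.05035″ = 0.05035/206265 = 2.4410 × 10^-7 rad.
d = B/θ = (7.450 × 10^8) / (2.4410 × 10^-7) = 3.0520 × 10^15 km.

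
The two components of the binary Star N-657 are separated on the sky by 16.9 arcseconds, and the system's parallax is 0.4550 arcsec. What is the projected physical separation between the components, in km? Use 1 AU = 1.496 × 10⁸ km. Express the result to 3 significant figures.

5.56 × 10^9 km

d = 1/p = 1/0.4550″ = 2.1978 pc.
At distance d (pc), an angle of θ arcsec spans θ·d AU: s = 16.9 × 2.1978 = 37.143 AU.
= 37.143 × 1.496 × 10⁸ km = 5.5566 × 10^9 km.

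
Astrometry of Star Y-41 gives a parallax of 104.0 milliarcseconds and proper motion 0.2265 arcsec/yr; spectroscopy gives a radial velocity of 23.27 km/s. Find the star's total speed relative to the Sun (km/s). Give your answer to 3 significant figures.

25.5 km/s

d = 1/p = 1/0.1040″ = 9.6154 pc.
v_t = 4.740 μ d = 4.740 × 0.2265 × 9.6154 = 10.323 km/s.
v = √(v_r² + v_t²) = √(23.27² + 10.323²) = √648.057 = 25.457 km/s.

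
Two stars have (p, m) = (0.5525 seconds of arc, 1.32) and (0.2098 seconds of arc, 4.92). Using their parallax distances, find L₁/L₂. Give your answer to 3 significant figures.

L₁/L₂ = 3.97

d₁ = 1/p₁ = 1/0.5525″ = 1.81 pc; d₂ = 1/p₂ = 1/0.2098″ = 4.7664 pc.
M₁ = m₁ − 5 log₁₀ d₁ + 5 = 1.32 − 1.2884 + 5 = 5.0316.
M₂ = 4.92 − 3.3910 + 5 = 6.5290.
L₁/L₂ = 10^(0.4(M₂ − M₁)) = 10^(0.4 × 1.4974) = 10^0.59896 = 3.9715.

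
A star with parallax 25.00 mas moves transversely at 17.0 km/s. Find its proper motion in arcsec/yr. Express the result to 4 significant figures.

0.08966 arcsec/yr

d = 1/p = 1/0.02500″ = 40 pc.
μ = v_t / (4.74 d) = 17.0 / (4.74 × 40) = 17.0 / 189.6 = 0.089662 ″/yr.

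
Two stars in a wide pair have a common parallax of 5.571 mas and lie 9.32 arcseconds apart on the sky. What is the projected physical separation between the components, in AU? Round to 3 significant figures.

1670 AU

d = 1/p = 1/0.005571″ = 179.5 pc.
At distance d (pc), an angle of θ arcsec spans θ·d AU: s = 9.32 × 179.5 = 1672.9 AU.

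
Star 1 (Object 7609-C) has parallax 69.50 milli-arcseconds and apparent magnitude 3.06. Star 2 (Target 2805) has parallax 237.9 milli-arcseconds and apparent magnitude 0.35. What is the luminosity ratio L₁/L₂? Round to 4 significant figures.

d₁ = 1/p₁ = 1/0.06950″ = 14.388 pc; d₂ = 1/p₂ = 1/0.2379″ = 4.2034 pc.
M₁ = m₁ − 5 log₁₀ d₁ + 5 = 3.06 − 5.7900 + 5 = 2.2700.
M₂ = 0.35 − 3.1180 + 5 = 2.2320.
L₁/L₂ = 10^(0.4(M₂ − M₁)) = 10^(0.4 × (-0.0380)) = 10^(-0.01520) = 0.96561.

L₁/L₂ = 0.9656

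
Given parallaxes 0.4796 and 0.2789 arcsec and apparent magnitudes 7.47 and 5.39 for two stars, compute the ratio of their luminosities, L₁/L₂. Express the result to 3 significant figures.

d₁ = 1/p₁ = 1/0.4796″ = 2.0851 pc; d₂ = 1/p₂ = 1/0.2789″ = 3.5855 pc.
M₁ = m₁ − 5 log₁₀ d₁ + 5 = 7.47 − 1.5956 + 5 = 10.8744.
M₂ = 5.39 − 2.7727 + 5 = 7.6173.
L₁/L₂ = 10^(0.4(M₂ − M₁)) = 10^(0.4 × (-3.2571)) = 10^(-1.30284) = 0.049792.

L₁/L₂ = 0.0498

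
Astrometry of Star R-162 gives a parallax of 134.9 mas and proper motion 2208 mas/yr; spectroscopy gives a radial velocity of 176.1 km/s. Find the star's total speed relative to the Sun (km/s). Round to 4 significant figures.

d = 1/p = 1/0.1349″ = 7.4129 pc.
μ = 2208 mas/yr = 2.208 ″/yr.
v_t = 4.740 μ d = 4.740 × 2.208 × 7.4129 = 77.583 km/s.
v = √(v_r² + v_t²) = √(176.1² + 77.583²) = √37030.3 = 192.43 km/s.

192.4 km/s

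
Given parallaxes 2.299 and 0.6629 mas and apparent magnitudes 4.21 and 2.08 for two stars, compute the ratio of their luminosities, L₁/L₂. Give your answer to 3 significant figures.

L₁/L₂ = 0.0117

d₁ = 1/p₁ = 1/0.002299″ = 434.97 pc; d₂ = 1/p₂ = 1/0.0006629″ = 1508.5 pc.
M₁ = m₁ − 5 log₁₀ d₁ + 5 = 4.21 − 13.1923 + 5 = -3.9823.
M₂ = 2.08 − 15.8927 + 5 = -8.8127.
L₁/L₂ = 10^(0.4(M₂ − M₁)) = 10^(0.4 × (-4.8304)) = 10^(-1.93216) = 0.011691.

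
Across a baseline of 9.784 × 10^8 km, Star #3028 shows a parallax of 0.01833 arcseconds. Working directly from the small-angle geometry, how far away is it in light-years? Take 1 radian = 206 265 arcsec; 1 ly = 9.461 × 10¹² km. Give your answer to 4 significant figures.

1164 ly

θ = 0.01833″ = 0.01833/206265 = 8.8866 × 10^-8 rad.
d = B/θ = (9.784 × 10^8) / (8.8866 × 10^-8) = 1.1010 × 10^16 km = (1.1010 × 10^16) / (9.461 × 10^12) ly = 1163.7 ly.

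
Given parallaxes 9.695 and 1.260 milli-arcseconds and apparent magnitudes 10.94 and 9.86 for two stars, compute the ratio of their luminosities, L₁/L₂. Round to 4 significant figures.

L₁/L₂ = 0.006247

d₁ = 1/p₁ = 1/0.009695″ = 103.15 pc; d₂ = 1/p₂ = 1/0.001260″ = 793.65 pc.
M₁ = m₁ − 5 log₁₀ d₁ + 5 = 10.94 − 10.0673 + 5 = 5.8727.
M₂ = 9.86 − 14.4981 + 5 = 0.3619.
L₁/L₂ = 10^(0.4(M₂ − M₁)) = 10^(0.4 × (-5.5108)) = 10^(-2.20432) = 0.0062471.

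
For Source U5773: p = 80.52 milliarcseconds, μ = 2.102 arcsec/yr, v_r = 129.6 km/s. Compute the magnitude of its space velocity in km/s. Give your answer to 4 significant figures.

d = 1/p = 1/0.08052″ = 12.419 pc.
v_t = 4.740 μ d = 4.740 × 2.102 × 12.419 = 123.74 km/s.
v = √(v_r² + v_t²) = √(129.6² + 123.74²) = √32107.7 = 179.19 km/s.

179.2 km/s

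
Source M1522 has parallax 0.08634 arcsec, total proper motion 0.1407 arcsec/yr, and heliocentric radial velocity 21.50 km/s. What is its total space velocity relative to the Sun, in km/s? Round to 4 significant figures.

22.85 km/s

d = 1/p = 1/0.08634″ = 11.582 pc.
v_t = 4.740 μ d = 4.740 × 0.1407 × 11.582 = 7.7242 km/s.
v = √(v_r² + v_t²) = √(21.50² + 7.7242²) = √521.913 = 22.845 km/s.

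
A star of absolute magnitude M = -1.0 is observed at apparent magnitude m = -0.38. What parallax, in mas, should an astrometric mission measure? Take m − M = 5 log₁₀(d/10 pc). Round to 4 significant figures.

m − M = -0.38 − (-1.0) = 0.62.
d = 10^((m−M)/5 + 1) = 10^1.124 = 13.305 pc.
p = 1/d = 1/13.305 = 0.07516 arcsec = 75.16 mas.

75.16 mas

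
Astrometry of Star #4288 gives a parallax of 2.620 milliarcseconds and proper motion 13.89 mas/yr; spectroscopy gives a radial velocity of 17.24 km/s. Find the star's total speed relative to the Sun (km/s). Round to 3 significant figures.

30.5 km/s

d = 1/p = 1/0.002620″ = 381.68 pc.
μ = 13.89 mas/yr = 0.01389 ″/yr.
v_t = 4.740 μ d = 4.740 × 0.01389 × 381.68 = 25.129 km/s.
v = √(v_r² + v_t²) = √(17.24² + 25.129²) = √928.684 = 30.474 km/s.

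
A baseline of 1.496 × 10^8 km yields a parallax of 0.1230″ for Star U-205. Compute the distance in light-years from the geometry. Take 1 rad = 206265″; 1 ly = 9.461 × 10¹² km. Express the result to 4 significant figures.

26.52 ly

θ = 0.1230″ = 0.1230/206265 = 5.9632 × 10^-7 rad.
d = B/θ = (1.496 × 10^8) / (5.9632 × 10^-7) = 2.5087 × 10^14 km = (2.5087 × 10^14) / (9.461 × 10^12) ly = 26.516 ly.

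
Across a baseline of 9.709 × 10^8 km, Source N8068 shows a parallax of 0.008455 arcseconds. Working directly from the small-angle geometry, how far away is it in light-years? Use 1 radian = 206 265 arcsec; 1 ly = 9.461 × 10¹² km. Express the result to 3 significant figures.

2500 ly

θ = 0.008455″ = 0.008455/206265 = 4.0991 × 10^-8 rad.
d = B/θ = (9.709 × 10^8) / (4.0991 × 10^-8) = 2.3686 × 10^16 km = (2.3686 × 10^16) / (9.461 × 10^12) ly = 2503.5 ly.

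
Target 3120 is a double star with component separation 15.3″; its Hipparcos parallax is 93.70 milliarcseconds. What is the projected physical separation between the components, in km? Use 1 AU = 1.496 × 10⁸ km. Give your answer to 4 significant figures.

d = 1/p = 1/0.09370″ = 10.672 pc.
At distance d (pc), an angle of θ arcsec spans θ·d AU: s = 15.3 × 10.672 = 163.28 AU.
= 163.28 × 1.496 × 10⁸ km = 2.4427 × 10^10 km.

2.443 × 10^10 km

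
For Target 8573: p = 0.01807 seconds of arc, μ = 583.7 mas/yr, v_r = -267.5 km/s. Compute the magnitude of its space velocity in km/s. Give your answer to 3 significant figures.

308 km/s

d = 1/p = 1/0.01807″ = 55.34 pc.
μ = 583.7 mas/yr = 0.5837 ″/yr.
v_t = 4.740 μ d = 4.740 × 0.5837 × 55.34 = 153.11 km/s.
v = √(v_r² + v_t²) = √((-267.5)² + 153.11²) = √94998.9 = 308.22 km/s.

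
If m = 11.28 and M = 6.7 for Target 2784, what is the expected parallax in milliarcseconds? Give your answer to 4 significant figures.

m − M = 11.28 − 6.7 = 4.58.
d = 10^((m−M)/5 + 1) = 10^1.916 = 82.414 pc.
p = 1/d = 1/82.414 = 0.012134 arcsec = 12.134 mas.

12.13 mas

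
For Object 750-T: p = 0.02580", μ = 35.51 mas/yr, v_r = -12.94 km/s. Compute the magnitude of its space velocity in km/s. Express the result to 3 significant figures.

d = 1/p = 1/0.02580″ = 38.76 pc.
μ = 35.51 mas/yr = 0.03551 ″/yr.
v_t = 4.740 μ d = 4.740 × 0.03551 × 38.76 = 6.524 km/s.
v = √(v_r² + v_t²) = √((-12.94)² + 6.524²) = √210.006 = 14.492 km/s.

14.5 km/s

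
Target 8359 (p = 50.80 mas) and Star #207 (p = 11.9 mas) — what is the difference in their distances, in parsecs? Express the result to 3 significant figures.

d_A = 1/0.05080″ = 19.685 pc; d_B = 1/0.01190″ = 84.034 pc.
|d_B − d_A| = |84.034 − 19.685| = 64.349 pc.

64.3 pc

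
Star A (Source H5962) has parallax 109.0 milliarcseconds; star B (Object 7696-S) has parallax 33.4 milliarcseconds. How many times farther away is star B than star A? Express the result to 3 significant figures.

Since d = 1/p, d_B/d_A = p_A/p_B.
= 109.0 / 33.4 = 3.2635.

3.26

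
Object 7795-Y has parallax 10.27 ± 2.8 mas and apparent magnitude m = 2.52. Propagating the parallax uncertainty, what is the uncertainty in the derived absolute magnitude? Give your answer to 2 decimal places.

M = m − 5 log₁₀ d + 5 = m + 5 log₁₀ p + 5, so ∂M/∂p = 5/(p ln 10).
σ_M = (5/ln 10) · (σ_p/p) = 2.1715 × 2.8/10.27 = 2.1715 × 0.27264 = 0.59204.

σ_M = 0.59 mag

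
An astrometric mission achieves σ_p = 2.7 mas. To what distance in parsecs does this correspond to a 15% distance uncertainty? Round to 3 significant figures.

σ_d/d = σ_p/p, so the condition is σ_p/p ≤ 0.15, i.e. p ≥ σ_p/0.15.
p_min = 2.7/0.15 = 18 mas = 0.018 arcsec.
d_max = 1/p_min = 1/0.018 = 55.556 pc.

55.6 pc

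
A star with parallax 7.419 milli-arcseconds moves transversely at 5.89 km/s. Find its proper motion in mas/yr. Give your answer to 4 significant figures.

d = 1/p = 1/0.007419″ = 134.79 pc.
μ = v_t / (4.74 d) = 5.89 / (4.74 × 134.79) = 5.89 / 638.9 = 0.009219 ″/yr = 9.219 mas/yr.

9.219 mas/yr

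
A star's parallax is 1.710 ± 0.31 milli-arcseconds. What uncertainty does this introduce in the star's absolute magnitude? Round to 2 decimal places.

σ_M = 0.39 mag

M = m − 5 log₁₀ d + 5 = m + 5 log₁₀ p + 5, so ∂M/∂p = 5/(p ln 10).
σ_M = (5/ln 10) · (σ_p/p) = 2.1715 × 0.31/1.710 = 2.1715 × 0.18129 = 0.39367.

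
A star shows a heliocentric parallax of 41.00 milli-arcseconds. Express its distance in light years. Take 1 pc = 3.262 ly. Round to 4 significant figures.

p = 41.00 milli-arcseconds = 0.04100 arcsec.
d = 1/p = 1/0.04100 = 24.39 pc.
In light-years: 24.39 × 3.262 = 79.56 ly.

79.56 light years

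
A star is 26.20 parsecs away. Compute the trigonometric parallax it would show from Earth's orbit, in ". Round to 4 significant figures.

0.03817 "

p = 1/d = 1/26.2 = 0.038168 arcsec.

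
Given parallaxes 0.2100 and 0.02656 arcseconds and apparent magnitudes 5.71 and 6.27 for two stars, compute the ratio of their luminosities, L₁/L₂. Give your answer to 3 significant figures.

L₁/L₂ = 0.0268

d₁ = 1/p₁ = 1/0.2100″ = 4.7619 pc; d₂ = 1/p₂ = 1/0.02656″ = 37.651 pc.
M₁ = m₁ − 5 log₁₀ d₁ + 5 = 5.71 − 3.3889 + 5 = 7.3211.
M₂ = 6.27 − 7.8789 + 5 = 3.3911.
L₁/L₂ = 10^(0.4(M₂ − M₁)) = 10^(0.4 × (-3.9300)) = 10^(-1.57200) = 0.026792.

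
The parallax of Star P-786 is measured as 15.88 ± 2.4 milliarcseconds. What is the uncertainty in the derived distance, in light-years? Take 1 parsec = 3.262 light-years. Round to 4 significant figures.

31.05 ly

d = 1/p, so σ_d = σ_p / p².
σ_d = 0.00240 / (0.01588)² = 0.00240 / 0.00025217 = 9.5174 pc = 9.5174 × 3.262 ly = 31.046 ly.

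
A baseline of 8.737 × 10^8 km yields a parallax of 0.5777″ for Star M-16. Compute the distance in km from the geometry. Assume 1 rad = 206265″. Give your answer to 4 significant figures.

θ = 0.5777″ = 0.5777/206265 = 2.8008 × 10^-6 rad.
d = B/θ = (8.737 × 10^8) / (2.8008 × 10^-6) = 3.1195 × 10^14 km.

3.120 × 10^14 km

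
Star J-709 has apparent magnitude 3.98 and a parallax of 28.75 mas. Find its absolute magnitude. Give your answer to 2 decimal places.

d = 1/p = 1/0.02875″ = 34.783 pc.
m − M = 5 log₁₀(34.783) − 5 = 7.7068 − 5 = 2.7068.
M = m − (m − M) = 3.98 − 2.7068 = 1.27.

M = 1.27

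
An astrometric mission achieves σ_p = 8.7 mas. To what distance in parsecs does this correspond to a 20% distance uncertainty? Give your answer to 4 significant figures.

σ_d/d = σ_p/p, so the condition is σ_p/p ≤ 0.20, i.e. p ≥ σ_p/0.20.
p_min = 8.7/0.20 = 43.5 mas = 0.0435 arcsec.
d_max = 1/p_min = 1/0.0435 = 22.989 pc.

22.99 pc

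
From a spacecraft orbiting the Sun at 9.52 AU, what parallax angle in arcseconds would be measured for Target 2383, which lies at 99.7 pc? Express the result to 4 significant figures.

0.09549 arcsec

p (arcsec) = B (AU) / d (pc).
p = 9.52 / 99.7 = 0.095486 arcsec.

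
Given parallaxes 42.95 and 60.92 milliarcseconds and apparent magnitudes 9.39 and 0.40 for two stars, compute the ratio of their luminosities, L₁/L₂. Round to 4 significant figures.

d₁ = 1/p₁ = 1/0.04295″ = 23.283 pc; d₂ = 1/p₂ = 1/0.06092″ = 16.415 pc.
M₁ = m₁ − 5 log₁₀ d₁ + 5 = 9.39 − 6.8352 + 5 = 7.5548.
M₂ = 0.40 − 6.0762 + 5 = -0.6762.
L₁/L₂ = 10^(0.4(M₂ − M₁)) = 10^(0.4 × (-8.2310)) = 10^(-3.29240) = 0.00051004.

L₁/L₂ = 0.0005100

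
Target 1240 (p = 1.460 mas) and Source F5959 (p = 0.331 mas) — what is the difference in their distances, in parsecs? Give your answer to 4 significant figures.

2336 pc

d_A = 1/0.001460″ = 684.93 pc; d_B = 1/0.0003310″ = 3021.1 pc.
|d_B − d_A| = |3021.1 − 684.93| = 2336.2 pc.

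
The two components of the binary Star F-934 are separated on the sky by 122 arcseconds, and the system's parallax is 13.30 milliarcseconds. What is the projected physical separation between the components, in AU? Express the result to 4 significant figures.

d = 1/p = 1/0.01330″ = 75.188 pc.
At distance d (pc), an angle of θ arcsec spans θ·d AU: s = 122 × 75.188 = 9172.9 AU.

9173 AU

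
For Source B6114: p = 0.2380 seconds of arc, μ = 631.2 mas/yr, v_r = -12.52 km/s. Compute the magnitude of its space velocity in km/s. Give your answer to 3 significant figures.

d = 1/p = 1/0.2380″ = 4.2017 pc.
μ = 631.2 mas/yr = 0.6312 ″/yr.
v_t = 4.740 μ d = 4.740 × 0.6312 × 4.2017 = 12.571 km/s.
v = √(v_r² + v_t²) = √((-12.52)² + 12.571²) = √314.78 = 17.742 km/s.

17.7 km/s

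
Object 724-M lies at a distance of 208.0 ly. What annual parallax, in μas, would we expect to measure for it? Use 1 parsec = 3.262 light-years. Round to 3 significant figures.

15700 μas

d = 208.0 ly ÷ 3.262 = 63.765 pc.
p = 1/d = 1/63.765 = 0.015683 arcsec.
= 0.015683 × 10⁶ = 15683 μas.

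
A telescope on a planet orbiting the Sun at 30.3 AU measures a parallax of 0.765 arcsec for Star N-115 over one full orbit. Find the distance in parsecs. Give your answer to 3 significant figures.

39.6 pc

With baseline B (in AU) and parallax p (in arcsec), d = B/p parsecs.
d = 30.3 / 0.765 = 39.608 pc.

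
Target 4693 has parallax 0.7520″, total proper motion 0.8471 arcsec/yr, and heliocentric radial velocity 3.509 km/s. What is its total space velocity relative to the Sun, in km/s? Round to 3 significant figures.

6.39 km/s

d = 1/p = 1/0.7520″ = 1.3298 pc.
v_t = 4.740 μ d = 4.740 × 0.8471 × 1.3298 = 5.3395 km/s.
v = √(v_r² + v_t²) = √(3.509² + 5.3395²) = √40.8233 = 6.3893 km/s.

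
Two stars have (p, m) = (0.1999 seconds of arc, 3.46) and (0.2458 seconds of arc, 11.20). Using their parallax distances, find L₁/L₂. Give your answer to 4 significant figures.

d₁ = 1/p₁ = 1/0.1999″ = 5.0025 pc; d₂ = 1/p₂ = 1/0.2458″ = 4.0683 pc.
M₁ = m₁ − 5 log₁₀ d₁ + 5 = 3.46 − 3.4959 + 5 = 4.9641.
M₂ = 11.20 − 3.0471 + 5 = 13.1529.
L₁/L₂ = 10^(0.4(M₂ − M₁)) = 10^(0.4 × 8.1888) = 10^3.27552 = 1885.9.

L₁/L₂ = 1886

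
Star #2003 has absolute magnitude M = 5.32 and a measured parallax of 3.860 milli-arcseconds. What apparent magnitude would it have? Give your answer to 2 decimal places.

m = 12.39

d = 1/p = 1/0.003860″ = 259.07 pc.
m − M = 5 log₁₀ d − 5 = 5 log₁₀(259.07) − 5 = 12.0671 − 5 = 7.0671.
m = M + (m − M) = 5.32 + 7.0671 = 12.39.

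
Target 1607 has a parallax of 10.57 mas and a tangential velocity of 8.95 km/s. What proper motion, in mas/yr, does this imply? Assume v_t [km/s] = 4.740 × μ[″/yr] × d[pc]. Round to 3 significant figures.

20.0 mas/yr

d = 1/p = 1/0.01057″ = 94.607 pc.
μ = v_t / (4.74 d) = 8.95 / (4.74 × 94.607) = 8.95 / 448.44 = 0.019958 ″/yr = 19.958 mas/yr.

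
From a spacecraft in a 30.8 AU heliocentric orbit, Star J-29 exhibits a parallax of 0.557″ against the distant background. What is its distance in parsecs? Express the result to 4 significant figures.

55.30 pc

With baseline B (in AU) and parallax p (in arcsec), d = B/p parsecs.
d = 30.8 / 0.557 = 55.296 pc.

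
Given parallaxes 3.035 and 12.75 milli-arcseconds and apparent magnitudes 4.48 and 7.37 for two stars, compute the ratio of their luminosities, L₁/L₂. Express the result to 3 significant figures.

L₁/L₂ = 253

d₁ = 1/p₁ = 1/0.003035″ = 329.49 pc; d₂ = 1/p₂ = 1/0.01275″ = 78.431 pc.
M₁ = m₁ − 5 log₁₀ d₁ + 5 = 4.48 − 12.5892 + 5 = -3.1092.
M₂ = 7.37 − 9.4724 + 5 = 2.8976.
L₁/L₂ = 10^(0.4(M₂ − M₁)) = 10^(0.4 × 6.0068) = 10^2.40272 = 252.77.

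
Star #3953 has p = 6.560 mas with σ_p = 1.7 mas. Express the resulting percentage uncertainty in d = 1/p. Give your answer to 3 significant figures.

25.9%

For d = 1/p, |σ_d/d| = |σ_p/p|.
σ_p/p = 1.7 / 6.560 = 0.25915 = 25.915%.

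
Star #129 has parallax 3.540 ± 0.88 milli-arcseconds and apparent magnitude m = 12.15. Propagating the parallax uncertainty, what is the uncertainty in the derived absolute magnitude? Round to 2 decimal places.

M = m − 5 log₁₀ d + 5 = m + 5 log₁₀ p + 5, so ∂M/∂p = 5/(p ln 10).
σ_M = (5/ln 10) · (σ_p/p) = 2.1715 × 0.88/3.540 = 2.1715 × 0.24859 = 0.53981.

σ_M = 0.54 mag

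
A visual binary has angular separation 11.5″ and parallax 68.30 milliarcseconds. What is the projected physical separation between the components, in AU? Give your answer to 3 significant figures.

d = 1/p = 1/0.06830″ = 14.641 pc.
At distance d (pc), an angle of θ arcsec spans θ·d AU: s = 11.5 × 14.641 = 168.37 AU.

168 AU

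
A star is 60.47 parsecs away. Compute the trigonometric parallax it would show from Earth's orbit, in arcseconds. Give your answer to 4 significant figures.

p = 1/d = 1/60.47 = 0.016537 arcsec.

0.01654 arcsec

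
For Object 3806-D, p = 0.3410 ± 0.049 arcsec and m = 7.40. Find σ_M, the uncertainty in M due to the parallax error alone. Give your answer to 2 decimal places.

M = m − 5 log₁₀ d + 5 = m + 5 log₁₀ p + 5, so ∂M/∂p = 5/(p ln 10).
σ_M = (5/ln 10) · (σ_p/p) = 2.1715 × 0.049/0.3410 = 2.1715 × 0.1437 = 0.31204.

σ_M = 0.31 mag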